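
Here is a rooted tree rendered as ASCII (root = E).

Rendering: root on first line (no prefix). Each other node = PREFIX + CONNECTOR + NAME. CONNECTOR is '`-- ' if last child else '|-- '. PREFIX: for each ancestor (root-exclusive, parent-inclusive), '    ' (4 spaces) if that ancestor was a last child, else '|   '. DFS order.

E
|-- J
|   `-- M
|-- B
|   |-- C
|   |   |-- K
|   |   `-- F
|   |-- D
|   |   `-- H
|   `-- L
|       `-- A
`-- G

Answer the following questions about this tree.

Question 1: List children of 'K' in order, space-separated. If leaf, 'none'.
Node K's children (from adjacency): (leaf)

Answer: none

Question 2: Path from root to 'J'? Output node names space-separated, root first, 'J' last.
Walk down from root: E -> J

Answer: E J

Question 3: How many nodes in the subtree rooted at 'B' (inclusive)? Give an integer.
Subtree rooted at B contains: A, B, C, D, F, H, K, L
Count = 8

Answer: 8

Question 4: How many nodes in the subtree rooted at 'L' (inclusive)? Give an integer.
Answer: 2

Derivation:
Subtree rooted at L contains: A, L
Count = 2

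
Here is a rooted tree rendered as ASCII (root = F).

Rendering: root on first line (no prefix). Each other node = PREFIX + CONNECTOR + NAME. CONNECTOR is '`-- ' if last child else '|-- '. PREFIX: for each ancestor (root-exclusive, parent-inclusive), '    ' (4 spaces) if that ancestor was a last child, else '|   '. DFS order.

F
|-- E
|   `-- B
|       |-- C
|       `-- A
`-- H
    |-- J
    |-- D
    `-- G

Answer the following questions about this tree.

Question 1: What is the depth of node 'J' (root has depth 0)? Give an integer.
Answer: 2

Derivation:
Path from root to J: F -> H -> J
Depth = number of edges = 2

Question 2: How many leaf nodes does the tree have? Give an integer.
Answer: 5

Derivation:
Leaves (nodes with no children): A, C, D, G, J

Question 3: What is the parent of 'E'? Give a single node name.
Answer: F

Derivation:
Scan adjacency: E appears as child of F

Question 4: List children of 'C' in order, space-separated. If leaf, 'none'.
Answer: none

Derivation:
Node C's children (from adjacency): (leaf)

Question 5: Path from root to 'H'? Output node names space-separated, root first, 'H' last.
Answer: F H

Derivation:
Walk down from root: F -> H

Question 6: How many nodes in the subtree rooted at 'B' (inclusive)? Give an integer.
Answer: 3

Derivation:
Subtree rooted at B contains: A, B, C
Count = 3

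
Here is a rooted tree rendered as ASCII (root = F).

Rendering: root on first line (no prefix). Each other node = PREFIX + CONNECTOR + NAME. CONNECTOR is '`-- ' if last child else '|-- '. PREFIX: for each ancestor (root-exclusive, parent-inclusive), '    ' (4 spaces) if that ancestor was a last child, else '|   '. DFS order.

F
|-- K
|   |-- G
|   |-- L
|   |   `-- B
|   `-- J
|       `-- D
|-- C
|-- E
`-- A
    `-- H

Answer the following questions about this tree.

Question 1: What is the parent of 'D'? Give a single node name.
Scan adjacency: D appears as child of J

Answer: J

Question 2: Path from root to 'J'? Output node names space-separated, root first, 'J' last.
Walk down from root: F -> K -> J

Answer: F K J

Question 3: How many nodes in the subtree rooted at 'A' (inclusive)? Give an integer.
Answer: 2

Derivation:
Subtree rooted at A contains: A, H
Count = 2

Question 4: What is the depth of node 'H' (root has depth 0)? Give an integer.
Path from root to H: F -> A -> H
Depth = number of edges = 2

Answer: 2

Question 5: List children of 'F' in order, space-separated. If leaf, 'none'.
Answer: K C E A

Derivation:
Node F's children (from adjacency): K, C, E, A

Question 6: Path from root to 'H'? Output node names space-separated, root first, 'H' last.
Answer: F A H

Derivation:
Walk down from root: F -> A -> H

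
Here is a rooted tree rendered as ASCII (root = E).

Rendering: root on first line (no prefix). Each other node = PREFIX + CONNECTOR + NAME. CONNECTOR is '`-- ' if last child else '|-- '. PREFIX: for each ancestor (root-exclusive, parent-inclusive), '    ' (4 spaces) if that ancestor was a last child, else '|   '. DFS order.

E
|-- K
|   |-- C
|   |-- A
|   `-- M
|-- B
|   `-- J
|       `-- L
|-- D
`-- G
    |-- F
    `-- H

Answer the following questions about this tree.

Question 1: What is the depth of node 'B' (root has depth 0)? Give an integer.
Path from root to B: E -> B
Depth = number of edges = 1

Answer: 1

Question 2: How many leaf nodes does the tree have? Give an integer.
Answer: 7

Derivation:
Leaves (nodes with no children): A, C, D, F, H, L, M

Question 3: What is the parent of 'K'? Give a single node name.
Answer: E

Derivation:
Scan adjacency: K appears as child of E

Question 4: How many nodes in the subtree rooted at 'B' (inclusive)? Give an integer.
Subtree rooted at B contains: B, J, L
Count = 3

Answer: 3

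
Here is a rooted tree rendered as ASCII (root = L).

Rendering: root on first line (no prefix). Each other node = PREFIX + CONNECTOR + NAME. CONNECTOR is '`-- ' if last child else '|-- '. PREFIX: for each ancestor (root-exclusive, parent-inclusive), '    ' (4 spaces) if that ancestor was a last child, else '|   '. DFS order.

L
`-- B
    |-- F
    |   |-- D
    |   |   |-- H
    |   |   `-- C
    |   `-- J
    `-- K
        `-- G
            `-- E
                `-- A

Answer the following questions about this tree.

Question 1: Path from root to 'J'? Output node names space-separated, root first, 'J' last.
Walk down from root: L -> B -> F -> J

Answer: L B F J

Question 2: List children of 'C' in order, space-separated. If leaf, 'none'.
Node C's children (from adjacency): (leaf)

Answer: none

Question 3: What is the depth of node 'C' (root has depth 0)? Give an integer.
Answer: 4

Derivation:
Path from root to C: L -> B -> F -> D -> C
Depth = number of edges = 4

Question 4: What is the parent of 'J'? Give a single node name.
Answer: F

Derivation:
Scan adjacency: J appears as child of F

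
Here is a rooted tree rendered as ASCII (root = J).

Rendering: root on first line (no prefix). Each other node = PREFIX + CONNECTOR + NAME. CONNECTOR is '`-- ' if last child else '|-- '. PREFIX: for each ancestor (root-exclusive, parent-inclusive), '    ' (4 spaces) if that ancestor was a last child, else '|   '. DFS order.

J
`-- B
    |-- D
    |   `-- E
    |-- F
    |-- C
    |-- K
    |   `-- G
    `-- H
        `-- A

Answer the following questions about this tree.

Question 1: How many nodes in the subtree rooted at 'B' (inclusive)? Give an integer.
Subtree rooted at B contains: A, B, C, D, E, F, G, H, K
Count = 9

Answer: 9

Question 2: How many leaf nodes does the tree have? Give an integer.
Answer: 5

Derivation:
Leaves (nodes with no children): A, C, E, F, G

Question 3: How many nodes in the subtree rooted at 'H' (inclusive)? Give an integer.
Subtree rooted at H contains: A, H
Count = 2

Answer: 2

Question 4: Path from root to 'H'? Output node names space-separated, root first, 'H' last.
Walk down from root: J -> B -> H

Answer: J B H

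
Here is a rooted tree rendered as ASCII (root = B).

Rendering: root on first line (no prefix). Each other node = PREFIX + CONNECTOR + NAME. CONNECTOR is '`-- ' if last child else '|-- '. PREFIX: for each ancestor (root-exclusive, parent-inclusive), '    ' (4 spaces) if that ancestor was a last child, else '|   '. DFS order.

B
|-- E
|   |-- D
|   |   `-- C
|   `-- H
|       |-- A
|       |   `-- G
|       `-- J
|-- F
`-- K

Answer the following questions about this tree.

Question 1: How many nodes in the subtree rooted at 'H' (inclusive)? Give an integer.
Answer: 4

Derivation:
Subtree rooted at H contains: A, G, H, J
Count = 4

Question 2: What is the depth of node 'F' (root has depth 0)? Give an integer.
Path from root to F: B -> F
Depth = number of edges = 1

Answer: 1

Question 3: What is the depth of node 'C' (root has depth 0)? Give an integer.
Answer: 3

Derivation:
Path from root to C: B -> E -> D -> C
Depth = number of edges = 3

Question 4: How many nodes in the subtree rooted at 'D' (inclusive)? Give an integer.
Answer: 2

Derivation:
Subtree rooted at D contains: C, D
Count = 2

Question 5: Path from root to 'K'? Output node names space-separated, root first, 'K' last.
Walk down from root: B -> K

Answer: B K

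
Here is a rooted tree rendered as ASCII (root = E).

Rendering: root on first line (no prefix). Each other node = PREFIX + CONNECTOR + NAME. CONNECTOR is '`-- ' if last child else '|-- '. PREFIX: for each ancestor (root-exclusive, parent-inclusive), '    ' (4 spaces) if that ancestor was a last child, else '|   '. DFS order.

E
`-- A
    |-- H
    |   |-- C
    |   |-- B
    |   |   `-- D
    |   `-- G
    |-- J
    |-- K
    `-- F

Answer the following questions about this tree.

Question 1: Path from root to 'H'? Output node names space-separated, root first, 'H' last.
Answer: E A H

Derivation:
Walk down from root: E -> A -> H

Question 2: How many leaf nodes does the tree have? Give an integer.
Answer: 6

Derivation:
Leaves (nodes with no children): C, D, F, G, J, K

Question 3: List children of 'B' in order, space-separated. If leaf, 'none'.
Answer: D

Derivation:
Node B's children (from adjacency): D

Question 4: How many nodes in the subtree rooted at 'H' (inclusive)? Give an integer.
Answer: 5

Derivation:
Subtree rooted at H contains: B, C, D, G, H
Count = 5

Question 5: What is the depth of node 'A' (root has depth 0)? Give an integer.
Answer: 1

Derivation:
Path from root to A: E -> A
Depth = number of edges = 1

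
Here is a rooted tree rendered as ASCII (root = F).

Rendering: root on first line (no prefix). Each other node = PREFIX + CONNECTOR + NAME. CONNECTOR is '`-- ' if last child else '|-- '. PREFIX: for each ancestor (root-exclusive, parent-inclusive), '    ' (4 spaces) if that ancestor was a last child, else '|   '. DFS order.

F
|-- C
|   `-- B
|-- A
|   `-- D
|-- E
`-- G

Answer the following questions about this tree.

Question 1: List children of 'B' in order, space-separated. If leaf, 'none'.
Answer: none

Derivation:
Node B's children (from adjacency): (leaf)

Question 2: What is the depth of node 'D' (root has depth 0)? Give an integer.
Path from root to D: F -> A -> D
Depth = number of edges = 2

Answer: 2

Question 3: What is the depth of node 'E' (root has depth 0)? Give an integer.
Answer: 1

Derivation:
Path from root to E: F -> E
Depth = number of edges = 1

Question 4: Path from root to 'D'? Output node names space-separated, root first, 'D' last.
Answer: F A D

Derivation:
Walk down from root: F -> A -> D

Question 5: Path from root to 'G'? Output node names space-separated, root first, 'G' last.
Walk down from root: F -> G

Answer: F G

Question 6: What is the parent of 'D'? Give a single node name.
Answer: A

Derivation:
Scan adjacency: D appears as child of A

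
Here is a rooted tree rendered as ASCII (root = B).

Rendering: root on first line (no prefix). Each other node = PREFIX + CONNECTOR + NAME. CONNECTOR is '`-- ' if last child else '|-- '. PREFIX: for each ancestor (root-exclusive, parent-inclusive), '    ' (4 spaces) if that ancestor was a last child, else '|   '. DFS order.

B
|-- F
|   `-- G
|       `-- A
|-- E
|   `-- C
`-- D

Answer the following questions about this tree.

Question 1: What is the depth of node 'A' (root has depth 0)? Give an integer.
Answer: 3

Derivation:
Path from root to A: B -> F -> G -> A
Depth = number of edges = 3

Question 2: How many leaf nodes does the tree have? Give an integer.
Answer: 3

Derivation:
Leaves (nodes with no children): A, C, D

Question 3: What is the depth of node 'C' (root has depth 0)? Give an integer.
Answer: 2

Derivation:
Path from root to C: B -> E -> C
Depth = number of edges = 2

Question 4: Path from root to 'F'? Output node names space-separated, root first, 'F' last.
Answer: B F

Derivation:
Walk down from root: B -> F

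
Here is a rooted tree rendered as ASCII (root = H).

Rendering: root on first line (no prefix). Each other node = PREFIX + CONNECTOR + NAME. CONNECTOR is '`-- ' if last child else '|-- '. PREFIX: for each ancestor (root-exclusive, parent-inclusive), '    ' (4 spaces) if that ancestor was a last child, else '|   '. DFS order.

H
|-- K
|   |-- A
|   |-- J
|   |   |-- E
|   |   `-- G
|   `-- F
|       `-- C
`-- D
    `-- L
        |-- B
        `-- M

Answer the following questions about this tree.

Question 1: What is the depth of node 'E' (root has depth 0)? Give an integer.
Answer: 3

Derivation:
Path from root to E: H -> K -> J -> E
Depth = number of edges = 3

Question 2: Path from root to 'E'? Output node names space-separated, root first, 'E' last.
Answer: H K J E

Derivation:
Walk down from root: H -> K -> J -> E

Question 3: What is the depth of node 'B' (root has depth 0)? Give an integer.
Answer: 3

Derivation:
Path from root to B: H -> D -> L -> B
Depth = number of edges = 3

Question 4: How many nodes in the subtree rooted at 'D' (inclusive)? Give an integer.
Subtree rooted at D contains: B, D, L, M
Count = 4

Answer: 4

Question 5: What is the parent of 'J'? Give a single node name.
Scan adjacency: J appears as child of K

Answer: K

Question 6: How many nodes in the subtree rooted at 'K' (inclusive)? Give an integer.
Answer: 7

Derivation:
Subtree rooted at K contains: A, C, E, F, G, J, K
Count = 7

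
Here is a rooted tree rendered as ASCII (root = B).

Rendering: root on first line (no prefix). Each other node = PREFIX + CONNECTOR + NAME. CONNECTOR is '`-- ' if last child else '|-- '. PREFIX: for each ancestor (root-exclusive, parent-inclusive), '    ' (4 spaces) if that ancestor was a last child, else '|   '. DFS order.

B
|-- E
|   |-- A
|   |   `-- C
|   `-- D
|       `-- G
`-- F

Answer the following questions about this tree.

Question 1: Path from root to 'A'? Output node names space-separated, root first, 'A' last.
Answer: B E A

Derivation:
Walk down from root: B -> E -> A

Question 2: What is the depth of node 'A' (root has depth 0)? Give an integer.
Path from root to A: B -> E -> A
Depth = number of edges = 2

Answer: 2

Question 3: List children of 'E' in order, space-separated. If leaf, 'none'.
Answer: A D

Derivation:
Node E's children (from adjacency): A, D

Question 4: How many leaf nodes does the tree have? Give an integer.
Answer: 3

Derivation:
Leaves (nodes with no children): C, F, G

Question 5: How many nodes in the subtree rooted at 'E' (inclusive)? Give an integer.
Subtree rooted at E contains: A, C, D, E, G
Count = 5

Answer: 5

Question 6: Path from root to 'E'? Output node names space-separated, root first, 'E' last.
Walk down from root: B -> E

Answer: B E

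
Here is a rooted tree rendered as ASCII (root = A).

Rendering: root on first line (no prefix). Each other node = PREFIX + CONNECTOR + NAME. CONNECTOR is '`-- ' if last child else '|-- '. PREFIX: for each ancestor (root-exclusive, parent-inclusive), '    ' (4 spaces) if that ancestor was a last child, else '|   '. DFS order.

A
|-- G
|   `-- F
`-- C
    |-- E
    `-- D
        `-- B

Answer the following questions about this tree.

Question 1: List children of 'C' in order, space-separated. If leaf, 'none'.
Node C's children (from adjacency): E, D

Answer: E D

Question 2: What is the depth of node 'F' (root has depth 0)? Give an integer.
Path from root to F: A -> G -> F
Depth = number of edges = 2

Answer: 2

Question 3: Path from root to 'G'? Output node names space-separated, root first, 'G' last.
Walk down from root: A -> G

Answer: A G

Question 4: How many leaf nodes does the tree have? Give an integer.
Answer: 3

Derivation:
Leaves (nodes with no children): B, E, F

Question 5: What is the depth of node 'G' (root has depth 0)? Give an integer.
Answer: 1

Derivation:
Path from root to G: A -> G
Depth = number of edges = 1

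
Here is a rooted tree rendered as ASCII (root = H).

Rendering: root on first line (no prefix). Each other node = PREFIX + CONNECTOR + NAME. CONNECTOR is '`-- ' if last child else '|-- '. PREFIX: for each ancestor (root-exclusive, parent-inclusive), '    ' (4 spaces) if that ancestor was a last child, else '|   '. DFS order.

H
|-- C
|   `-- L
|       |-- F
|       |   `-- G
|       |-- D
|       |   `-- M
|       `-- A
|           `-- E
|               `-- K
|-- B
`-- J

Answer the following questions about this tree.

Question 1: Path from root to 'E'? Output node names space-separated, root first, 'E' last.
Answer: H C L A E

Derivation:
Walk down from root: H -> C -> L -> A -> E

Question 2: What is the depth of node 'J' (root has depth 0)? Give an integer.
Answer: 1

Derivation:
Path from root to J: H -> J
Depth = number of edges = 1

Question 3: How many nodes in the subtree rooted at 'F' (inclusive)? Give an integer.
Answer: 2

Derivation:
Subtree rooted at F contains: F, G
Count = 2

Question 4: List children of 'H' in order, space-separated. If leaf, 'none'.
Answer: C B J

Derivation:
Node H's children (from adjacency): C, B, J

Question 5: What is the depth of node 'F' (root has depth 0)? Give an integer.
Answer: 3

Derivation:
Path from root to F: H -> C -> L -> F
Depth = number of edges = 3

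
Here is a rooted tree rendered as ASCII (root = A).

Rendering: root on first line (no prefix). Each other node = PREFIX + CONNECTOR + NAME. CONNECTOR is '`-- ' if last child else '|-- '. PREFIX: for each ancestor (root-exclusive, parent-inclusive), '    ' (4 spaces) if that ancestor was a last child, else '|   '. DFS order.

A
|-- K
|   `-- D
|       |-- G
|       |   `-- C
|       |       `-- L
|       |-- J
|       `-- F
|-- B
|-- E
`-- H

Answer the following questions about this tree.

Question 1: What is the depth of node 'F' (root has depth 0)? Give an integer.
Path from root to F: A -> K -> D -> F
Depth = number of edges = 3

Answer: 3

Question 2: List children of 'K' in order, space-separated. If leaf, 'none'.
Node K's children (from adjacency): D

Answer: D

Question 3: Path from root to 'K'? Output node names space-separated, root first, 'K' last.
Walk down from root: A -> K

Answer: A K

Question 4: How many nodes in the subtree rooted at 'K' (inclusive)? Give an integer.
Subtree rooted at K contains: C, D, F, G, J, K, L
Count = 7

Answer: 7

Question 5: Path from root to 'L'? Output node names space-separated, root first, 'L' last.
Walk down from root: A -> K -> D -> G -> C -> L

Answer: A K D G C L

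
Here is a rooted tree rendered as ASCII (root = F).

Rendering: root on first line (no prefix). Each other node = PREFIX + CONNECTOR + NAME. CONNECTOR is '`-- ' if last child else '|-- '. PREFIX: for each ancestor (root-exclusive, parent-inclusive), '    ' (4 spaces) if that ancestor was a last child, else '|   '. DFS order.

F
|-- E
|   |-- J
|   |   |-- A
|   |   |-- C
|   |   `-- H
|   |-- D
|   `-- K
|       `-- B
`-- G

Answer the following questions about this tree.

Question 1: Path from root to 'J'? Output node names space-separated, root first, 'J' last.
Walk down from root: F -> E -> J

Answer: F E J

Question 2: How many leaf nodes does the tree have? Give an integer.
Answer: 6

Derivation:
Leaves (nodes with no children): A, B, C, D, G, H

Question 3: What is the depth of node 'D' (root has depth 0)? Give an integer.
Path from root to D: F -> E -> D
Depth = number of edges = 2

Answer: 2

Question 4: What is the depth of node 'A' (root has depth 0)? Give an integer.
Path from root to A: F -> E -> J -> A
Depth = number of edges = 3

Answer: 3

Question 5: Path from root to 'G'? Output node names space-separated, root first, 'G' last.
Answer: F G

Derivation:
Walk down from root: F -> G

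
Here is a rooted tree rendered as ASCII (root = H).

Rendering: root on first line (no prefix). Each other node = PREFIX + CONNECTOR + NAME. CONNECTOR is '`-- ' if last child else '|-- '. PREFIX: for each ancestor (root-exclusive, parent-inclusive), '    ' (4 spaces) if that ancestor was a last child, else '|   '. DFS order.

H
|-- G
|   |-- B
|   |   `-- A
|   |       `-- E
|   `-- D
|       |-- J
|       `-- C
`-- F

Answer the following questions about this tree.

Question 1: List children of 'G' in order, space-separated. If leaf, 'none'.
Answer: B D

Derivation:
Node G's children (from adjacency): B, D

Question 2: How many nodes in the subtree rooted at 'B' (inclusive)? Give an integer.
Subtree rooted at B contains: A, B, E
Count = 3

Answer: 3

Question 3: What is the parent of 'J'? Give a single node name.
Scan adjacency: J appears as child of D

Answer: D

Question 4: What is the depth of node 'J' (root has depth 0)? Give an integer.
Path from root to J: H -> G -> D -> J
Depth = number of edges = 3

Answer: 3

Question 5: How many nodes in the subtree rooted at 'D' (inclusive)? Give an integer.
Answer: 3

Derivation:
Subtree rooted at D contains: C, D, J
Count = 3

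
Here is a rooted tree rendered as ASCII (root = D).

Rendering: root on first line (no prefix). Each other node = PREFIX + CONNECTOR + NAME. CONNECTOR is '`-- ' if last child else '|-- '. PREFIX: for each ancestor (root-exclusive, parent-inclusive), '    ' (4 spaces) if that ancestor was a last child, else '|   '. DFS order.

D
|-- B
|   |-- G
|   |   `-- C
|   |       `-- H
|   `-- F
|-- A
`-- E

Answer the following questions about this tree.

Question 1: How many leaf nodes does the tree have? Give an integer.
Leaves (nodes with no children): A, E, F, H

Answer: 4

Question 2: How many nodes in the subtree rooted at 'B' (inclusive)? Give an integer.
Answer: 5

Derivation:
Subtree rooted at B contains: B, C, F, G, H
Count = 5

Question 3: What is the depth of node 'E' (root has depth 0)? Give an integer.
Path from root to E: D -> E
Depth = number of edges = 1

Answer: 1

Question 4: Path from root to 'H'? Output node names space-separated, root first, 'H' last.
Walk down from root: D -> B -> G -> C -> H

Answer: D B G C H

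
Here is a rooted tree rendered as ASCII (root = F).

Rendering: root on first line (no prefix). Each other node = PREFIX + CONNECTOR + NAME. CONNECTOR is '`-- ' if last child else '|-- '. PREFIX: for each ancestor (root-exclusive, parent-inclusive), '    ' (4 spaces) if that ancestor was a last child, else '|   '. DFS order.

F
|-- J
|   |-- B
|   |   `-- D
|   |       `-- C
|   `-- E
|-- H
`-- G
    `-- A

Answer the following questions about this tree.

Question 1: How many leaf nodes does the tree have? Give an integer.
Answer: 4

Derivation:
Leaves (nodes with no children): A, C, E, H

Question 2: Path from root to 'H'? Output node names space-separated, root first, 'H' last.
Answer: F H

Derivation:
Walk down from root: F -> H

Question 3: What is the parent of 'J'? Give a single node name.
Answer: F

Derivation:
Scan adjacency: J appears as child of F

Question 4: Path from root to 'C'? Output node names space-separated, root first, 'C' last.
Answer: F J B D C

Derivation:
Walk down from root: F -> J -> B -> D -> C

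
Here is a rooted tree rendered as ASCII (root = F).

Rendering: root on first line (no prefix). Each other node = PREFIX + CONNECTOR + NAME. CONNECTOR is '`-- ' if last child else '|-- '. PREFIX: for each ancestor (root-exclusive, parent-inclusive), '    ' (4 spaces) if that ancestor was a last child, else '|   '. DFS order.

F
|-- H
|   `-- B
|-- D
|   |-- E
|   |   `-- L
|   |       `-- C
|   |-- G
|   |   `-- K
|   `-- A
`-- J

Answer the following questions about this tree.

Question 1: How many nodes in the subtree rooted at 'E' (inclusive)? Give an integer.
Answer: 3

Derivation:
Subtree rooted at E contains: C, E, L
Count = 3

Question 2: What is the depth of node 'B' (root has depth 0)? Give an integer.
Answer: 2

Derivation:
Path from root to B: F -> H -> B
Depth = number of edges = 2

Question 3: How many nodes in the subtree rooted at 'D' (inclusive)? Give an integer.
Answer: 7

Derivation:
Subtree rooted at D contains: A, C, D, E, G, K, L
Count = 7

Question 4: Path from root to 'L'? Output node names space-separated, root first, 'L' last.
Answer: F D E L

Derivation:
Walk down from root: F -> D -> E -> L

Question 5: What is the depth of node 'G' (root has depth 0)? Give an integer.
Path from root to G: F -> D -> G
Depth = number of edges = 2

Answer: 2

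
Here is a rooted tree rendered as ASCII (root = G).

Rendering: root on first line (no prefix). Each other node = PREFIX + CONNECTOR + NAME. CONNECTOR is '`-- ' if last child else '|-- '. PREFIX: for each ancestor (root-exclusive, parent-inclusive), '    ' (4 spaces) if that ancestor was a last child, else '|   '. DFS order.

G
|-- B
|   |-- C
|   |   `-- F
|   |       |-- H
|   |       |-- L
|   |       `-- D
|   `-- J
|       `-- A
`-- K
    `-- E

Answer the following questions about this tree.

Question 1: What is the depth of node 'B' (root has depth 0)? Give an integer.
Path from root to B: G -> B
Depth = number of edges = 1

Answer: 1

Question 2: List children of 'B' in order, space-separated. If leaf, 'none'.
Node B's children (from adjacency): C, J

Answer: C J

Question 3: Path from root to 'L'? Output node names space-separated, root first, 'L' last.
Answer: G B C F L

Derivation:
Walk down from root: G -> B -> C -> F -> L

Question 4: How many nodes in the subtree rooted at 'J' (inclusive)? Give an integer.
Subtree rooted at J contains: A, J
Count = 2

Answer: 2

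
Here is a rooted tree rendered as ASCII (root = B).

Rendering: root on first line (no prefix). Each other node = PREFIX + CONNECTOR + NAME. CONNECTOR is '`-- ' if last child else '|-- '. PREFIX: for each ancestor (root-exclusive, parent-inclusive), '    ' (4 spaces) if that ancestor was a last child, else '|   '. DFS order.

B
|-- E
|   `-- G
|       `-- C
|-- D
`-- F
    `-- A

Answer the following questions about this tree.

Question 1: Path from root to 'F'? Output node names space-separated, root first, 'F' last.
Walk down from root: B -> F

Answer: B F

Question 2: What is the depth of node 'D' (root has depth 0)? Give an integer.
Answer: 1

Derivation:
Path from root to D: B -> D
Depth = number of edges = 1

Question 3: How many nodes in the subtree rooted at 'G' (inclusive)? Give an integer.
Subtree rooted at G contains: C, G
Count = 2

Answer: 2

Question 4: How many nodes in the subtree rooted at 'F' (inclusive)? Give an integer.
Answer: 2

Derivation:
Subtree rooted at F contains: A, F
Count = 2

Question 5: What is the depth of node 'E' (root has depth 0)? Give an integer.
Answer: 1

Derivation:
Path from root to E: B -> E
Depth = number of edges = 1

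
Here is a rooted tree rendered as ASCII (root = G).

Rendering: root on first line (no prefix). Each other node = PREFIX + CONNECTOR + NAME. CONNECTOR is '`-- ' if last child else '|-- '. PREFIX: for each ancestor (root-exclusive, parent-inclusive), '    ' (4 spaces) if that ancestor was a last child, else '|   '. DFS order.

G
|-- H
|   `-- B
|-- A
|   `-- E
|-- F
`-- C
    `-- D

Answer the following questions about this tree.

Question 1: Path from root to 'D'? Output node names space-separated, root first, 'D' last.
Answer: G C D

Derivation:
Walk down from root: G -> C -> D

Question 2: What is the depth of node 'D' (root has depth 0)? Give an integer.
Answer: 2

Derivation:
Path from root to D: G -> C -> D
Depth = number of edges = 2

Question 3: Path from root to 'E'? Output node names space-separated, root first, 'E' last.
Walk down from root: G -> A -> E

Answer: G A E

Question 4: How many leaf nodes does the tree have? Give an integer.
Answer: 4

Derivation:
Leaves (nodes with no children): B, D, E, F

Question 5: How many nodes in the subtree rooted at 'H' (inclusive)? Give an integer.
Subtree rooted at H contains: B, H
Count = 2

Answer: 2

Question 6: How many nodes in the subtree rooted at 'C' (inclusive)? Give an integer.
Subtree rooted at C contains: C, D
Count = 2

Answer: 2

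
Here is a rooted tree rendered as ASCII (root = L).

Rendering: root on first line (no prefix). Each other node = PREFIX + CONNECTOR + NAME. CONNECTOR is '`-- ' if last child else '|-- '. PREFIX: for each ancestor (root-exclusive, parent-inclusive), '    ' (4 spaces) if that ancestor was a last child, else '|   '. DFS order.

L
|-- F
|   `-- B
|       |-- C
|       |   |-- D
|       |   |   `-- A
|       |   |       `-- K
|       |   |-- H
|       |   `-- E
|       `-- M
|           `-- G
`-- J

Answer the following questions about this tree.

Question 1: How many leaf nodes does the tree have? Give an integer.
Leaves (nodes with no children): E, G, H, J, K

Answer: 5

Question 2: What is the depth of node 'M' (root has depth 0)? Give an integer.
Path from root to M: L -> F -> B -> M
Depth = number of edges = 3

Answer: 3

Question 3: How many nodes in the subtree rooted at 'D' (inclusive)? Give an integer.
Subtree rooted at D contains: A, D, K
Count = 3

Answer: 3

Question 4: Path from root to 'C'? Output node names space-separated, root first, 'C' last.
Answer: L F B C

Derivation:
Walk down from root: L -> F -> B -> C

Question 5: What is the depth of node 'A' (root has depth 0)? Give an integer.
Path from root to A: L -> F -> B -> C -> D -> A
Depth = number of edges = 5

Answer: 5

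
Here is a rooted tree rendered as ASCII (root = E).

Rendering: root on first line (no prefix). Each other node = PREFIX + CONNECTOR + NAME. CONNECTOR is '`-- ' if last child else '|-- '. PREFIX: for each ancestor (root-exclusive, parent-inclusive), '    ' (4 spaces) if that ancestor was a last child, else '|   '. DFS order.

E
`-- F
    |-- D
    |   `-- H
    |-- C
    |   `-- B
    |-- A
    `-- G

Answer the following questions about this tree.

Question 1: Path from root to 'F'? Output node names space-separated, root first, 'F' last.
Walk down from root: E -> F

Answer: E F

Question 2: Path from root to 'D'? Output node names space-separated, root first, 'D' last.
Walk down from root: E -> F -> D

Answer: E F D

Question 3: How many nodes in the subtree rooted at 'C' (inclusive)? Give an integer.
Subtree rooted at C contains: B, C
Count = 2

Answer: 2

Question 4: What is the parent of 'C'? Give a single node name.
Scan adjacency: C appears as child of F

Answer: F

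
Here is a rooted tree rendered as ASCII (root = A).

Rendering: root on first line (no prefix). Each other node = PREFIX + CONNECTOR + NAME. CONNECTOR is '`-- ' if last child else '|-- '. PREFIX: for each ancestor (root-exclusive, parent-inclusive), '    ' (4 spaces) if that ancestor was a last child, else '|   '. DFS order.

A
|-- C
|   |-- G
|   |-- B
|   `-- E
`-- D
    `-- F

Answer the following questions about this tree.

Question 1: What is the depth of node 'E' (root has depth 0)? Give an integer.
Answer: 2

Derivation:
Path from root to E: A -> C -> E
Depth = number of edges = 2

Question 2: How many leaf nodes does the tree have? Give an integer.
Leaves (nodes with no children): B, E, F, G

Answer: 4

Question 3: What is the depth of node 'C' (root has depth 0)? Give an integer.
Path from root to C: A -> C
Depth = number of edges = 1

Answer: 1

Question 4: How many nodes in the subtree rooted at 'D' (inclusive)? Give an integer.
Subtree rooted at D contains: D, F
Count = 2

Answer: 2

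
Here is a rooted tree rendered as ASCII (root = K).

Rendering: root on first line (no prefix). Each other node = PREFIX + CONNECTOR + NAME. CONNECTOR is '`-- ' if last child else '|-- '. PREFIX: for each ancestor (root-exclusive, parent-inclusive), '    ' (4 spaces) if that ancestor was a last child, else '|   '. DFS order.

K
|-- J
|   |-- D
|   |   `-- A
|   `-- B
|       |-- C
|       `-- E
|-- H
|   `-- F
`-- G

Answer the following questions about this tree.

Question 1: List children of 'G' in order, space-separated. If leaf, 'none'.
Answer: none

Derivation:
Node G's children (from adjacency): (leaf)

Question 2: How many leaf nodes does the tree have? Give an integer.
Leaves (nodes with no children): A, C, E, F, G

Answer: 5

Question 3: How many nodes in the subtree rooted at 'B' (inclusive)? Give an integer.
Subtree rooted at B contains: B, C, E
Count = 3

Answer: 3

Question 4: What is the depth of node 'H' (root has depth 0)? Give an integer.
Answer: 1

Derivation:
Path from root to H: K -> H
Depth = number of edges = 1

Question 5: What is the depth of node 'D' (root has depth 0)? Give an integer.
Answer: 2

Derivation:
Path from root to D: K -> J -> D
Depth = number of edges = 2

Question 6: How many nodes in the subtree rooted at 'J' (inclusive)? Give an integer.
Answer: 6

Derivation:
Subtree rooted at J contains: A, B, C, D, E, J
Count = 6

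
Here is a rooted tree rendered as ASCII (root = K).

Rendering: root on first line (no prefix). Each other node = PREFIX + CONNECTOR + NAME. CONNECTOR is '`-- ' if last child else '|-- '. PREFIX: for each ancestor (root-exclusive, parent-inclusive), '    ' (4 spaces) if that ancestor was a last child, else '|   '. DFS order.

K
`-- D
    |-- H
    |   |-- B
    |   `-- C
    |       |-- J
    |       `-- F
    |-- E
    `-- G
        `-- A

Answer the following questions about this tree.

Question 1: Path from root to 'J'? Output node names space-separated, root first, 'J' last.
Walk down from root: K -> D -> H -> C -> J

Answer: K D H C J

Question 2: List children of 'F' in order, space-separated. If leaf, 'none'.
Answer: none

Derivation:
Node F's children (from adjacency): (leaf)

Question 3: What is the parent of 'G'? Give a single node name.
Answer: D

Derivation:
Scan adjacency: G appears as child of D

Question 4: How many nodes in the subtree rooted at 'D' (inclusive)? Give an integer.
Answer: 9

Derivation:
Subtree rooted at D contains: A, B, C, D, E, F, G, H, J
Count = 9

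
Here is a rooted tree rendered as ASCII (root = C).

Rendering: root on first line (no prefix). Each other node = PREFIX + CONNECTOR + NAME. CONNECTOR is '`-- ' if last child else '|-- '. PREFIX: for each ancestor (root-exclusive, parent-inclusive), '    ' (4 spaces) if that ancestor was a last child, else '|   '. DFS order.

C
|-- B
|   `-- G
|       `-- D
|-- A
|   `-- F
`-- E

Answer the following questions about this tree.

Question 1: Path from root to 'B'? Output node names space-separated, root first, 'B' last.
Answer: C B

Derivation:
Walk down from root: C -> B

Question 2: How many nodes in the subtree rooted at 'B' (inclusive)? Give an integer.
Answer: 3

Derivation:
Subtree rooted at B contains: B, D, G
Count = 3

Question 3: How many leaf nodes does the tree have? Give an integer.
Leaves (nodes with no children): D, E, F

Answer: 3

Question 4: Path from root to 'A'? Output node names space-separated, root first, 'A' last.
Answer: C A

Derivation:
Walk down from root: C -> A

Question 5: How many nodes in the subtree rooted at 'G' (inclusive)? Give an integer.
Subtree rooted at G contains: D, G
Count = 2

Answer: 2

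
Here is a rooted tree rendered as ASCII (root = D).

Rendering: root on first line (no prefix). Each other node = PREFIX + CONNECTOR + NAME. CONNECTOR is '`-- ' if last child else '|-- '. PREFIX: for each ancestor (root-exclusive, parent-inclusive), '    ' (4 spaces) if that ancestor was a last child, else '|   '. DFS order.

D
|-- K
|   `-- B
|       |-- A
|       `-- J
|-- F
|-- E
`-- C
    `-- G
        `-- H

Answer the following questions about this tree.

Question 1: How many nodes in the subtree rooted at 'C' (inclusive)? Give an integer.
Subtree rooted at C contains: C, G, H
Count = 3

Answer: 3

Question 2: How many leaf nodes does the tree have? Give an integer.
Answer: 5

Derivation:
Leaves (nodes with no children): A, E, F, H, J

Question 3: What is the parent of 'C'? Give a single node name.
Answer: D

Derivation:
Scan adjacency: C appears as child of D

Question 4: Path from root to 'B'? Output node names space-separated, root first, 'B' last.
Walk down from root: D -> K -> B

Answer: D K B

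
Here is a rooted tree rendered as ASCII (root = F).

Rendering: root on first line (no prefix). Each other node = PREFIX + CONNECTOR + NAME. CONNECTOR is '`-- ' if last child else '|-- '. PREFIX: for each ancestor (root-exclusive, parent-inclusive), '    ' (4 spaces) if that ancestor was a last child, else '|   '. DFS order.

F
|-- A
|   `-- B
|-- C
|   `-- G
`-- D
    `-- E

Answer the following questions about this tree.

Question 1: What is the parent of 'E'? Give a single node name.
Answer: D

Derivation:
Scan adjacency: E appears as child of D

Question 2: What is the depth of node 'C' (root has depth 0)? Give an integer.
Path from root to C: F -> C
Depth = number of edges = 1

Answer: 1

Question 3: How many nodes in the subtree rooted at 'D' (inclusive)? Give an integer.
Answer: 2

Derivation:
Subtree rooted at D contains: D, E
Count = 2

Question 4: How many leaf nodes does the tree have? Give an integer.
Answer: 3

Derivation:
Leaves (nodes with no children): B, E, G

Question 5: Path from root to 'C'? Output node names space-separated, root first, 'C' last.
Answer: F C

Derivation:
Walk down from root: F -> C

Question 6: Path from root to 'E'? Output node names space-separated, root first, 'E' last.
Walk down from root: F -> D -> E

Answer: F D E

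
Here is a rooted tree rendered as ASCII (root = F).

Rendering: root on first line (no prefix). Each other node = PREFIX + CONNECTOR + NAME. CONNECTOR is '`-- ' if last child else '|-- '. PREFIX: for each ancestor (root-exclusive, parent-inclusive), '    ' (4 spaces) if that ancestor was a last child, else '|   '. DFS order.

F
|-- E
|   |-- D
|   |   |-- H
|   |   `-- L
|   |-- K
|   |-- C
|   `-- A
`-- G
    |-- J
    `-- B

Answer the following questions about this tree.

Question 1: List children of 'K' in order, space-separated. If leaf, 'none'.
Node K's children (from adjacency): (leaf)

Answer: none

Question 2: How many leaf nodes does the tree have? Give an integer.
Answer: 7

Derivation:
Leaves (nodes with no children): A, B, C, H, J, K, L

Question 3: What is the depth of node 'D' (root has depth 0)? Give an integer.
Path from root to D: F -> E -> D
Depth = number of edges = 2

Answer: 2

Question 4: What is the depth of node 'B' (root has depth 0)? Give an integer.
Path from root to B: F -> G -> B
Depth = number of edges = 2

Answer: 2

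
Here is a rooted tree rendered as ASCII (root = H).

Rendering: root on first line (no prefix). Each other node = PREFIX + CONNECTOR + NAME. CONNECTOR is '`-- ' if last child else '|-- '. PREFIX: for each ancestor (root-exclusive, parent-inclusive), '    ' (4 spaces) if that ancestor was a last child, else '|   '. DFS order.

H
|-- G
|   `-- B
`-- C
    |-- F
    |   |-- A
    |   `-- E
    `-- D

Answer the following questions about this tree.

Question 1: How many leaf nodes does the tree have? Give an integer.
Answer: 4

Derivation:
Leaves (nodes with no children): A, B, D, E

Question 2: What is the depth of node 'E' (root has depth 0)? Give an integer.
Path from root to E: H -> C -> F -> E
Depth = number of edges = 3

Answer: 3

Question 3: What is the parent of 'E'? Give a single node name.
Answer: F

Derivation:
Scan adjacency: E appears as child of F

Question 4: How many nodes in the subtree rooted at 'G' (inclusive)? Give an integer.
Subtree rooted at G contains: B, G
Count = 2

Answer: 2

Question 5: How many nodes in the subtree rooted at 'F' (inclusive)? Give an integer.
Answer: 3

Derivation:
Subtree rooted at F contains: A, E, F
Count = 3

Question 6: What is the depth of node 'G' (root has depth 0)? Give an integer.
Answer: 1

Derivation:
Path from root to G: H -> G
Depth = number of edges = 1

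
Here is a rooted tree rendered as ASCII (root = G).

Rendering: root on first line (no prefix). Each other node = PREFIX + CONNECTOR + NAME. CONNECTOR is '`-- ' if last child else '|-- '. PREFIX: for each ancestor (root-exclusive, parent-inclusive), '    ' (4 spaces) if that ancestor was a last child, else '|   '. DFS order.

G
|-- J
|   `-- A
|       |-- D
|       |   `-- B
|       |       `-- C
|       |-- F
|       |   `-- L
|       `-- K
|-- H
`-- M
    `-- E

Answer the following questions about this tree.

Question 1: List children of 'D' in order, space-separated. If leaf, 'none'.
Answer: B

Derivation:
Node D's children (from adjacency): B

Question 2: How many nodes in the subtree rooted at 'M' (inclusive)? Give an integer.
Answer: 2

Derivation:
Subtree rooted at M contains: E, M
Count = 2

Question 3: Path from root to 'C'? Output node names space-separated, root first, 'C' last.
Walk down from root: G -> J -> A -> D -> B -> C

Answer: G J A D B C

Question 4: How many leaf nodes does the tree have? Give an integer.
Answer: 5

Derivation:
Leaves (nodes with no children): C, E, H, K, L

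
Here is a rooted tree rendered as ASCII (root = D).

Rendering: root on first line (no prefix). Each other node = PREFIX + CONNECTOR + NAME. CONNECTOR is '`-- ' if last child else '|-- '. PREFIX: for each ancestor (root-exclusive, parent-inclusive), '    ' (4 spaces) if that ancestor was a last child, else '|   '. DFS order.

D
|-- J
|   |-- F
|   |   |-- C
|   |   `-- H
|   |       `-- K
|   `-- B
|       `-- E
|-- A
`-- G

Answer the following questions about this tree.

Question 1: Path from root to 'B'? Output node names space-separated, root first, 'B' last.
Walk down from root: D -> J -> B

Answer: D J B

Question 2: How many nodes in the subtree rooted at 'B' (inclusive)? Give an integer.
Subtree rooted at B contains: B, E
Count = 2

Answer: 2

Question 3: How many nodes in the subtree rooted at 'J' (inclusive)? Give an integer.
Answer: 7

Derivation:
Subtree rooted at J contains: B, C, E, F, H, J, K
Count = 7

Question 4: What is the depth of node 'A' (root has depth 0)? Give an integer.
Answer: 1

Derivation:
Path from root to A: D -> A
Depth = number of edges = 1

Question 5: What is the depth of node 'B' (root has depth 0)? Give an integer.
Answer: 2

Derivation:
Path from root to B: D -> J -> B
Depth = number of edges = 2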